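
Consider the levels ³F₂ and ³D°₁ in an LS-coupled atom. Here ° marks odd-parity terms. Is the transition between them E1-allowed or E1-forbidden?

allowed

Initial level: S=1, L=3, J=2, parity even. Final level: S=1, L=2, J=1, parity odd.
ΔS = 0: S: 1 → 1 — passes.
ΔL = 0, ±1 (not L=0↔0): L: 3 → 2, ΔL = -1 — passes.
ΔJ = 0, ±1 (not J=0↔0): J: 2 → 1, ΔJ = -1 — passes.
Parity must change: even → odd — passes.
All four E1 rules are satisfied.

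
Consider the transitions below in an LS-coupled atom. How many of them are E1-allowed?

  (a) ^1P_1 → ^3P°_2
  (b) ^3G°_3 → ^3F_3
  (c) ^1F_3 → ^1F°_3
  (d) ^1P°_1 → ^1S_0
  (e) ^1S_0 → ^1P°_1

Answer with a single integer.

4

(a) forbidden (ΔS fails)
(b) allowed
(c) allowed
(d) allowed
(e) allowed
Total allowed: 4 of 5.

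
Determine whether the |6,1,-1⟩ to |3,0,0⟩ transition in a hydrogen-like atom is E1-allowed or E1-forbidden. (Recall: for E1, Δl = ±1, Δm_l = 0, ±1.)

allowed

l: 1 → 0 (Δl = -1). Δl = ±1 ✓.
m_l: -1 → 0 (Δm_l = +1). |Δm_l| ≤ 1 ✓.
All E1 selection rules are satisfied.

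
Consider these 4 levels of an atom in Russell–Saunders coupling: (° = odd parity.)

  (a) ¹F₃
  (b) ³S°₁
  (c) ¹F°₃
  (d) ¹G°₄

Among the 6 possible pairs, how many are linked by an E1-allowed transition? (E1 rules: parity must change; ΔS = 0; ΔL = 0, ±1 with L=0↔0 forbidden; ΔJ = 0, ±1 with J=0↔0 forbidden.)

(a)–(b): forbidden (ΔS, ΔL, ΔJ).
(a)–(c): allowed.
(a)–(d): allowed.
(b)–(c): forbidden (parity, ΔS, ΔL, ΔJ).
(b)–(d): forbidden (parity, ΔS, ΔL, ΔJ).
(c)–(d): forbidden (parity).
Allowed pairs: 2 of 6.

2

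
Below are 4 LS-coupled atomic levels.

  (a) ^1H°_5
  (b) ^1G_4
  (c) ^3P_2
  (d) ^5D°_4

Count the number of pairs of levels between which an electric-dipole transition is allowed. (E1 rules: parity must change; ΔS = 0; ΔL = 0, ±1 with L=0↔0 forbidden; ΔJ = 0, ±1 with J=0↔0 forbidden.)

(a)–(b): allowed.
(a)–(c): forbidden (ΔS, ΔL, ΔJ).
(a)–(d): forbidden (parity, ΔS, ΔL).
(b)–(c): forbidden (parity, ΔS, ΔL, ΔJ).
(b)–(d): forbidden (ΔS, ΔL).
(c)–(d): forbidden (ΔS, ΔJ).
Allowed pairs: 1 of 6.

1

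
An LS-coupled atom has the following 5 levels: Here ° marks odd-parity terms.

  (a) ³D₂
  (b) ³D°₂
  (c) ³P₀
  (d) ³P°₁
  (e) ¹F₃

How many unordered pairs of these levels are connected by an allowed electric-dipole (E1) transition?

3

(a)–(b): allowed.
(a)–(c): forbidden (parity, ΔJ).
(a)–(d): allowed.
(a)–(e): forbidden (parity, ΔS).
(b)–(c): forbidden (ΔJ).
(b)–(d): forbidden (parity).
(b)–(e): forbidden (ΔS).
(c)–(d): allowed.
(c)–(e): forbidden (parity, ΔS, ΔL, ΔJ).
(d)–(e): forbidden (ΔS, ΔL, ΔJ).
Allowed pairs: 3 of 10.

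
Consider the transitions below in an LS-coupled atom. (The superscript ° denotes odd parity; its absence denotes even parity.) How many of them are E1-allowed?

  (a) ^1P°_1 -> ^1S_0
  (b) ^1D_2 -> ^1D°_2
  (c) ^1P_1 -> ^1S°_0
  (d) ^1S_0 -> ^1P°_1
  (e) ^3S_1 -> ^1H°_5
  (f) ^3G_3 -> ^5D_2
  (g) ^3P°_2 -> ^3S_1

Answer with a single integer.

5

(a) allowed
(b) allowed
(c) allowed
(d) allowed
(e) forbidden (ΔS, ΔL, ΔJ fail)
(f) forbidden (parity, ΔS, ΔL fail)
(g) allowed
Total allowed: 5 of 7.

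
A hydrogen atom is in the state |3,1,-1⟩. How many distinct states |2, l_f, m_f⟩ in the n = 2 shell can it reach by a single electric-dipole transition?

1

E1 requires Δl = ±1, so l_f ∈ {0, 2}; with 0 ≤ l_f ≤ n_f−1 = 1, the allowed l_f values are {0}.
For l_f = 0: m_f ∈ {m_i−1, m_i, m_i+1} ∩ [−0, 0] = {0} → 1 state.
Total: 1.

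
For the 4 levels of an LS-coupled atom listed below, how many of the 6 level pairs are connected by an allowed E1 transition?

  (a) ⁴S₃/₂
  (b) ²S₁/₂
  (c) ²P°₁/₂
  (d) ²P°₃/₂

2

(a)–(b): forbidden (parity, ΔS, ΔL).
(a)–(c): forbidden (ΔS).
(a)–(d): forbidden (ΔS).
(b)–(c): allowed.
(b)–(d): allowed.
(c)–(d): forbidden (parity).
Allowed pairs: 2 of 6.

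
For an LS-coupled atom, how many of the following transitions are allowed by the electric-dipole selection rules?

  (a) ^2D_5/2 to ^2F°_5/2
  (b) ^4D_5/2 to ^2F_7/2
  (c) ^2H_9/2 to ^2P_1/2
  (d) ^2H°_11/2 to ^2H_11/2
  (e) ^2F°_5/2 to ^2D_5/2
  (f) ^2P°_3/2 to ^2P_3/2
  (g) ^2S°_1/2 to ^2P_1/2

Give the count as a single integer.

5

(a) allowed
(b) forbidden (parity, ΔS fail)
(c) forbidden (parity, ΔL, ΔJ fail)
(d) allowed
(e) allowed
(f) allowed
(g) allowed
Total allowed: 5 of 7.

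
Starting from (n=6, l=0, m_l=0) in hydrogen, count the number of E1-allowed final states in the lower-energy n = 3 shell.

3

E1 requires Δl = ±1, so l_f ∈ {-1, 1}; with 0 ≤ l_f ≤ n_f−1 = 2, the allowed l_f values are {1}.
For l_f = 1: m_f ∈ {m_i−1, m_i, m_i+1} ∩ [−1, 1] = {-1, 0, 1} → 3 states.
Total: 3.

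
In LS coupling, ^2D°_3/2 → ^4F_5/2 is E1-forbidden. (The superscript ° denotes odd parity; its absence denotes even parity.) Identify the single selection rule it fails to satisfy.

Reading off the term symbols: S 1/2→3/2, L 2→3, J 3/2→5/2, parity odd→even.
Parity must change: odd → even — ok.
ΔS = 0: S: 1/2 → 3/2 — fails.
ΔL = 0, ±1 (not L=0↔0): L: 2 → 3, ΔL = +1 — ok.
ΔJ = 0, ±1 (not J=0↔0): J: 3/2 → 5/2, ΔJ = +1 — ok.

the ΔS = 0 rule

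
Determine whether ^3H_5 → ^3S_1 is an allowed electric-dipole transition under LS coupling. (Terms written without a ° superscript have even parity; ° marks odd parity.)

forbidden

Initial level: S=1, L=5, J=5, parity even. Final level: S=1, L=0, J=1, parity even.
Parity must change: even → even — fails.
ΔS = 0: S: 1 → 1 — ok.
ΔL = 0, ±1 (not L=0↔0): L: 5 → 0, ΔL = -5 — fails.
ΔJ = 0, ±1 (not J=0↔0): J: 5 → 1, ΔJ = -4 — fails.
Rule(s) violated: parity, ΔL, ΔJ.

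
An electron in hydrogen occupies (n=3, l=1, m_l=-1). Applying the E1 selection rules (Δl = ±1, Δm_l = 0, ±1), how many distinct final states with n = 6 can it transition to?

4

E1 requires Δl = ±1, so l_f ∈ {0, 2}; with 0 ≤ l_f ≤ n_f−1 = 5, the allowed l_f values are {0, 2}.
For l_f = 0: m_f ∈ {m_i−1, m_i, m_i+1} ∩ [−0, 0] = {0} → 1 state.
For l_f = 2: m_f ∈ {m_i−1, m_i, m_i+1} ∩ [−2, 2] = {-2, -1, 0} → 3 states.
Total: 4.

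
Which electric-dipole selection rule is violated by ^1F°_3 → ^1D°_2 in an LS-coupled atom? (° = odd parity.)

Parity must change: odd → odd — violated.
ΔS = 0: S: 0 → 0 — satisfied.
ΔL = 0, ±1 (not L=0↔0): L: 3 → 2, ΔL = -1 — satisfied.
ΔJ = 0, ±1 (not J=0↔0): J: 3 → 2, ΔJ = -1 — satisfied.

parity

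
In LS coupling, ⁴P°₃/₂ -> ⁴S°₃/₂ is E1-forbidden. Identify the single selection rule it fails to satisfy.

parity

Initial level: S=3/2, L=1, J=3/2, parity odd. Final level: S=3/2, L=0, J=3/2, parity odd.
Parity must change: odd → odd — fails.
ΔS = 0: S: 3/2 → 3/2 — passes.
ΔL = 0, ±1 (not L=0↔0): L: 1 → 0, ΔL = -1 — passes.
ΔJ = 0, ±1 (not J=0↔0): J: 3/2 → 3/2, ΔJ = +0 — passes.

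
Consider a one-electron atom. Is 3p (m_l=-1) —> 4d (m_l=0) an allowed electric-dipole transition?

allowed

Δl = 2 − 1 = +1; the E1 rule Δl = ±1 is ok.
m_l: -1 → 0 (Δm_l = +1). |Δm_l| ≤ 1 ok.
All E1 selection rules are satisfied.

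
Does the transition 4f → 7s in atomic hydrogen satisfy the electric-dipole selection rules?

forbidden

Δl = 0 − 3 = -3; the E1 rule Δl = ±1 is violated.
The transition is electric-dipole forbidden.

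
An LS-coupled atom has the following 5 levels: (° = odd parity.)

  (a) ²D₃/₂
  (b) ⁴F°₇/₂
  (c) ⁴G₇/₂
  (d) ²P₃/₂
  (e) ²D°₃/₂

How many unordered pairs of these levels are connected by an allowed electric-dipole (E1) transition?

(a)–(b): forbidden (ΔS, ΔJ).
(a)–(c): forbidden (parity, ΔS, ΔL, ΔJ).
(a)–(d): forbidden (parity).
(a)–(e): allowed.
(b)–(c): allowed.
(b)–(d): forbidden (ΔS, ΔL, ΔJ).
(b)–(e): forbidden (parity, ΔS, ΔJ).
(c)–(d): forbidden (parity, ΔS, ΔL, ΔJ).
(c)–(e): forbidden (ΔS, ΔL, ΔJ).
(d)–(e): allowed.
Allowed pairs: 3 of 10.

3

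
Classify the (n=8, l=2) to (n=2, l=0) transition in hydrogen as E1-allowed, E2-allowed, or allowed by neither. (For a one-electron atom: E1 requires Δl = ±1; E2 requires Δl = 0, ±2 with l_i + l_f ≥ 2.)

Δl = 0 − 2 = -2; l_i + l_f = 2.
E1 (Δl = ±1): not satisfied.
E2 (Δl = 0,±2, l_i+l_f ≥ 2): satisfied.

E2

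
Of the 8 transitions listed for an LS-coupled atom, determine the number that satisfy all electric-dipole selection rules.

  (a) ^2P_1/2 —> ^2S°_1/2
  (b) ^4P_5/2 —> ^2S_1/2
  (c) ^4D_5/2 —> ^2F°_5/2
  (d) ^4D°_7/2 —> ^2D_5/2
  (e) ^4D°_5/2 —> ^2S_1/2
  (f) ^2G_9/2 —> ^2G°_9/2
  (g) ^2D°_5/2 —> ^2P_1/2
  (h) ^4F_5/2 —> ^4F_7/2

2

(a) allowed
(b) forbidden (parity, ΔS, ΔJ fail)
(c) forbidden (ΔS fails)
(d) forbidden (ΔS fails)
(e) forbidden (ΔS, ΔL, ΔJ fail)
(f) allowed
(g) forbidden (ΔJ fails)
(h) forbidden (parity fails)
Total allowed: 2 of 8.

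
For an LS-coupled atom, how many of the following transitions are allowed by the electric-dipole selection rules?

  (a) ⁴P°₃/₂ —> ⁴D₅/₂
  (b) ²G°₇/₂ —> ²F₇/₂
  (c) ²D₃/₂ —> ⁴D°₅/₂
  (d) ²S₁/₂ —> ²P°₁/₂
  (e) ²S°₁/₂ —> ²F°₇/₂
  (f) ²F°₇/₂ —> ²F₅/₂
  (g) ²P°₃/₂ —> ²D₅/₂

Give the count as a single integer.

5

(a) allowed
(b) allowed
(c) forbidden (ΔS fails)
(d) allowed
(e) forbidden (parity, ΔL, ΔJ fail)
(f) allowed
(g) allowed
Total allowed: 5 of 7.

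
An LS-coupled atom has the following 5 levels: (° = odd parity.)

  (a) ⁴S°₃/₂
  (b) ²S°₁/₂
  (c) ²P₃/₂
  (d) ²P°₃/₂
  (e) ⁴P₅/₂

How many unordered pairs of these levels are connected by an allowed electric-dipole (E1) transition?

3

(a)–(b): forbidden (parity, ΔS, ΔL).
(a)–(c): forbidden (ΔS).
(a)–(d): forbidden (parity, ΔS).
(a)–(e): allowed.
(b)–(c): allowed.
(b)–(d): forbidden (parity).
(b)–(e): forbidden (ΔS, ΔJ).
(c)–(d): allowed.
(c)–(e): forbidden (parity, ΔS).
(d)–(e): forbidden (ΔS).
Allowed pairs: 3 of 10.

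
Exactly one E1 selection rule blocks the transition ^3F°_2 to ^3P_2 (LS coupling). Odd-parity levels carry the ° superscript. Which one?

ΔL = 0, ±1 (not L=0↔0): L: 3 → 1, ΔL = -2 — violated.
Parity must change: odd → even — satisfied.
ΔJ = 0, ±1 (not J=0↔0): J: 2 → 2, ΔJ = +0 — satisfied.
ΔS = 0: S: 1 → 1 — satisfied.

the ΔL = 0, ±1 rule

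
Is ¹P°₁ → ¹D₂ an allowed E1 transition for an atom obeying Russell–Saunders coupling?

Initial level: S=0, L=1, J=1, parity odd. Final level: S=0, L=2, J=2, parity even.
Parity must change: odd → even — satisfied.
ΔS = 0: S: 0 → 0 — satisfied.
ΔL = 0, ±1 (not L=0↔0): L: 1 → 2, ΔL = +1 — satisfied.
ΔJ = 0, ±1 (not J=0↔0): J: 1 → 2, ΔJ = +1 — satisfied.
All four E1 rules are satisfied.

allowed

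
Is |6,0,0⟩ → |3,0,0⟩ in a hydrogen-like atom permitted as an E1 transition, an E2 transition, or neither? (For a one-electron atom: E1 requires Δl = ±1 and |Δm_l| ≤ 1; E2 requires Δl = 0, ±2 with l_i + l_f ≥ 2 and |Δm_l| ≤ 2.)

Δl = 0 − 0 = +0; l_i + l_f = 0.
Δm_l = +0.
E1 (Δl = ±1, |Δm_l| ≤ 1): not satisfied.
E2 (Δl = 0,±2, l_i+l_f ≥ 2, |Δm_l| ≤ 2): not satisfied.

neither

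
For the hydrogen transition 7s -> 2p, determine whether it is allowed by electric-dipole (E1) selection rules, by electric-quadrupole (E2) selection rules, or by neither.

Δl = 1 − 0 = +1; l_i + l_f = 1.
E1 (Δl = ±1): satisfied.
E2 (Δl = 0,±2, l_i+l_f ≥ 2): not satisfied.

E1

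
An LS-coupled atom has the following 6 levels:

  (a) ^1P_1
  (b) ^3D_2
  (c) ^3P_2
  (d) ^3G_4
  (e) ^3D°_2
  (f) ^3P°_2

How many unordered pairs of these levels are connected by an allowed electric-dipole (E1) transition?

(a)–(b): forbidden (parity, ΔS).
(a)–(c): forbidden (parity, ΔS).
(a)–(d): forbidden (parity, ΔS, ΔL, ΔJ).
(a)–(e): forbidden (ΔS).
(a)–(f): forbidden (ΔS).
(b)–(c): forbidden (parity).
(b)–(d): forbidden (parity, ΔL, ΔJ).
(b)–(e): allowed.
(b)–(f): allowed.
(c)–(d): forbidden (parity, ΔL, ΔJ).
(c)–(e): allowed.
(c)–(f): allowed.
(d)–(e): forbidden (ΔL, ΔJ).
(d)–(f): forbidden (ΔL, ΔJ).
(e)–(f): forbidden (parity).
Allowed pairs: 4 of 15.

4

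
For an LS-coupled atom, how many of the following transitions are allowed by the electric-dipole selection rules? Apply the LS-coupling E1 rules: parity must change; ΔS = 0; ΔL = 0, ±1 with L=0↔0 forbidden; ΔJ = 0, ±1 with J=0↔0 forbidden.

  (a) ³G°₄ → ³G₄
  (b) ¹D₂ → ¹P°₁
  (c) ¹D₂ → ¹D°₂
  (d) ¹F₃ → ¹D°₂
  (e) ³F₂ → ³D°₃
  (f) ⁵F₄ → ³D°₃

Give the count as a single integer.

(a) allowed
(b) allowed
(c) allowed
(d) allowed
(e) allowed
(f) forbidden (ΔS fails)
Total allowed: 5 of 6.

5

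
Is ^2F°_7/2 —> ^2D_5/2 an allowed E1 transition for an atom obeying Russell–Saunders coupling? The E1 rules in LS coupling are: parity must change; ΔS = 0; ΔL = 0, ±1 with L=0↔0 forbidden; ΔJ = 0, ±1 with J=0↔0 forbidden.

Initial level: S=1/2, L=3, J=7/2, parity odd. Final level: S=1/2, L=2, J=5/2, parity even.
ΔL = 0, ±1 (not L=0↔0): L: 3 → 2, ΔL = -1 — ✓.
ΔS = 0: S: 1/2 → 1/2 — ✓.
ΔJ = 0, ±1 (not J=0↔0): J: 7/2 → 5/2, ΔJ = -1 — ✓.
Parity must change: odd → even — ✓.
All four E1 rules are satisfied.

allowed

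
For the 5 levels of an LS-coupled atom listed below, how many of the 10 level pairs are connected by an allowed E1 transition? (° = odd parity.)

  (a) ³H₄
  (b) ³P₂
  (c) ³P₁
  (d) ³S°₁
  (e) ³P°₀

3

(a)–(b): forbidden (parity, ΔL, ΔJ).
(a)–(c): forbidden (parity, ΔL, ΔJ).
(a)–(d): forbidden (ΔL, ΔJ).
(a)–(e): forbidden (ΔL, ΔJ).
(b)–(c): forbidden (parity).
(b)–(d): allowed.
(b)–(e): forbidden (ΔJ).
(c)–(d): allowed.
(c)–(e): allowed.
(d)–(e): forbidden (parity).
Allowed pairs: 3 of 10.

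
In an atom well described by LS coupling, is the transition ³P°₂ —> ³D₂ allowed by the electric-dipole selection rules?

Parity must change: odd → even — ✓.
ΔS = 0: S: 1 → 1 — ✓.
ΔL = 0, ±1 (not L=0↔0): L: 1 → 2, ΔL = +1 — ✓.
ΔJ = 0, ±1 (not J=0↔0): J: 2 → 2, ΔJ = +0 — ✓.
All four E1 rules are satisfied.

allowed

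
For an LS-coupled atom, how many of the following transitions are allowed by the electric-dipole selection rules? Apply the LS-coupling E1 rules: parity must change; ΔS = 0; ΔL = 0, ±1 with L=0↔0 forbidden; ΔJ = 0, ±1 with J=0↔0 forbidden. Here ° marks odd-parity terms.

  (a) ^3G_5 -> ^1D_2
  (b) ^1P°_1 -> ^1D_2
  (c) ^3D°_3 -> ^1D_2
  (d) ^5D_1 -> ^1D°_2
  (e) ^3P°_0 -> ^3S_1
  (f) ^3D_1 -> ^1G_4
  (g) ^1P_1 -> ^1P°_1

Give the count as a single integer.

(a) forbidden (parity, ΔS, ΔL, ΔJ fail)
(b) allowed
(c) forbidden (ΔS fails)
(d) forbidden (ΔS fails)
(e) allowed
(f) forbidden (parity, ΔS, ΔL, ΔJ fail)
(g) allowed
Total allowed: 3 of 7.

3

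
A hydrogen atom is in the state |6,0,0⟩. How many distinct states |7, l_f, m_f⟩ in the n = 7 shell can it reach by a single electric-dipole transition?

3

E1 requires Δl = ±1, so l_f ∈ {-1, 1}; with 0 ≤ l_f ≤ n_f−1 = 6, the allowed l_f values are {1}.
For l_f = 1: m_f ∈ {m_i−1, m_i, m_i+1} ∩ [−1, 1] = {-1, 0, 1} → 3 states.
Total: 3.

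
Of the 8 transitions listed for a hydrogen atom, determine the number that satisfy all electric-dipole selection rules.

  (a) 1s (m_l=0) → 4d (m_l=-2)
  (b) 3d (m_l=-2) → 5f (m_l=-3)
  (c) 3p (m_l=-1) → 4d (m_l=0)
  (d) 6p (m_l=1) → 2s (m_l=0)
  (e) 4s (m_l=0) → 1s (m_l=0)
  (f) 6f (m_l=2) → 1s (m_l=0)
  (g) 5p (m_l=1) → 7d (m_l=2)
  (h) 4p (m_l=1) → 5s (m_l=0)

5

(a) forbidden — Δl = +2 (E1 requires Δl = ±1); Δm_l = -2 (E1 requires Δm_l = 0, ±1)
(b) allowed
(c) allowed
(d) allowed
(e) forbidden — Δl = +0 (E1 requires Δl = ±1)
(f) forbidden — Δl = -3 (E1 requires Δl = ±1); Δm_l = -2 (E1 requires Δm_l = 0, ±1)
(g) allowed
(h) allowed
Total allowed: 5 of 8.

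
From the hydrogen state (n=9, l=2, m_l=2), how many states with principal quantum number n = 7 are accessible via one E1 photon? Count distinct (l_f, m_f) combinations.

4

E1 requires Δl = ±1, so l_f ∈ {1, 3}; with 0 ≤ l_f ≤ n_f−1 = 6, the allowed l_f values are {1, 3}.
For l_f = 1: m_f ∈ {m_i−1, m_i, m_i+1} ∩ [−1, 1] = {1} → 1 state.
For l_f = 3: m_f ∈ {m_i−1, m_i, m_i+1} ∩ [−3, 3] = {1, 2, 3} → 3 states.
Total: 4.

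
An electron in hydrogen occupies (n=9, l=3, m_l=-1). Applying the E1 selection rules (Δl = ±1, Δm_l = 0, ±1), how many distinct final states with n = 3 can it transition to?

E1 requires Δl = ±1, so l_f ∈ {2, 4}; with 0 ≤ l_f ≤ n_f−1 = 2, the allowed l_f values are {2}.
For l_f = 2: m_f ∈ {m_i−1, m_i, m_i+1} ∩ [−2, 2] = {-2, -1, 0} → 3 states.
Total: 3.

3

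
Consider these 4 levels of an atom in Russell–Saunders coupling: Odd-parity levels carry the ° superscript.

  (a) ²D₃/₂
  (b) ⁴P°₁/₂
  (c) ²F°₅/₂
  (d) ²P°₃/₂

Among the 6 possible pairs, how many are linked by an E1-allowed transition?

(a)–(b): forbidden (ΔS).
(a)–(c): allowed.
(a)–(d): allowed.
(b)–(c): forbidden (parity, ΔS, ΔL, ΔJ).
(b)–(d): forbidden (parity, ΔS).
(c)–(d): forbidden (parity, ΔL).
Allowed pairs: 2 of 6.

2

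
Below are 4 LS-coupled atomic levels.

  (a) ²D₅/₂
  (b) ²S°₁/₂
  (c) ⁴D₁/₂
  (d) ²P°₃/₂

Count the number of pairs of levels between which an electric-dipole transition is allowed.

(a)–(b): forbidden (ΔL, ΔJ).
(a)–(c): forbidden (parity, ΔS, ΔJ).
(a)–(d): allowed.
(b)–(c): forbidden (ΔS, ΔL).
(b)–(d): forbidden (parity).
(c)–(d): forbidden (ΔS).
Allowed pairs: 1 of 6.

1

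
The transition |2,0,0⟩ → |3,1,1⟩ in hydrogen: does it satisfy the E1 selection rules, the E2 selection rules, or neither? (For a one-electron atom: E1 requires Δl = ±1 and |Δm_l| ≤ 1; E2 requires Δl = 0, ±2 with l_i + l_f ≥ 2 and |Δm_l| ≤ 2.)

Δl = 1 − 0 = +1; l_i + l_f = 1.
Δm_l = +1.
E1 (Δl = ±1, |Δm_l| ≤ 1): satisfied.
E2 (Δl = 0,±2, l_i+l_f ≥ 2, |Δm_l| ≤ 2): not satisfied.

E1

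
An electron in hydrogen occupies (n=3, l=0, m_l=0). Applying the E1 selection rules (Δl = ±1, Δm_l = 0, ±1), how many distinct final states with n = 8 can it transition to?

3

E1 requires Δl = ±1, so l_f ∈ {-1, 1}; with 0 ≤ l_f ≤ n_f−1 = 7, the allowed l_f values are {1}.
For l_f = 1: m_f ∈ {m_i−1, m_i, m_i+1} ∩ [−1, 1] = {-1, 0, 1} → 3 states.
Total: 3.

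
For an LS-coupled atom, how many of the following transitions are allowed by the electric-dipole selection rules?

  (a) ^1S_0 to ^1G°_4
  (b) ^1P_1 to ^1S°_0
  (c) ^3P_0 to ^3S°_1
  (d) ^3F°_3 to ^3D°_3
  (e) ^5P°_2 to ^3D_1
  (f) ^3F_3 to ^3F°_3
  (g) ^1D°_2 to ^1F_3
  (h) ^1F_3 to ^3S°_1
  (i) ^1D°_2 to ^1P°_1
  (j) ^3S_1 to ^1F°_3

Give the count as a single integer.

(a) forbidden (ΔL, ΔJ fail)
(b) allowed
(c) allowed
(d) forbidden (parity fails)
(e) forbidden (ΔS fails)
(f) allowed
(g) allowed
(h) forbidden (ΔS, ΔL, ΔJ fail)
(i) forbidden (parity fails)
(j) forbidden (ΔS, ΔL, ΔJ fail)
Total allowed: 4 of 10.

4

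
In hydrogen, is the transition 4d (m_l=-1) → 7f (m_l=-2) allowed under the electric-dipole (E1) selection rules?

allowed

Initial l = 2, final l = 3, so Δl = +1. E1 requires Δl = ±1: satisfied.
Δm_l = -2 − (-1) = -1. E1 requires Δm_l = 0, ±1: satisfied.
All E1 selection rules are satisfied.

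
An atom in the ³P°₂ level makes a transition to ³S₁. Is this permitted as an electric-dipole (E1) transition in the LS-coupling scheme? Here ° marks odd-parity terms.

Parity must change: odd → even — ok.
ΔS = 0: S: 1 → 1 — ok.
ΔL = 0, ±1 (not L=0↔0): L: 1 → 0, ΔL = -1 — ok.
ΔJ = 0, ±1 (not J=0↔0): J: 2 → 1, ΔJ = -1 — ok.
All four E1 rules are satisfied.

allowed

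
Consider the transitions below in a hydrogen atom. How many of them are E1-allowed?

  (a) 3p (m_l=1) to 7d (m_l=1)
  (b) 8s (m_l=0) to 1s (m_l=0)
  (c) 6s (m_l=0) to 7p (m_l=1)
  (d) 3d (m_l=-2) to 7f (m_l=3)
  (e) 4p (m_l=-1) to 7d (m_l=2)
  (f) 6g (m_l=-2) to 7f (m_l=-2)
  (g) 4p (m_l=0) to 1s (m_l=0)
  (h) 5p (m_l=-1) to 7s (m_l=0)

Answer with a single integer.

5

(a) allowed
(b) forbidden — Δl = +0 (E1 requires Δl = ±1)
(c) allowed
(d) forbidden — Δm_l = +5 (E1 requires Δm_l = 0, ±1)
(e) forbidden — Δm_l = +3 (E1 requires Δm_l = 0, ±1)
(f) allowed
(g) allowed
(h) allowed
Total allowed: 5 of 8.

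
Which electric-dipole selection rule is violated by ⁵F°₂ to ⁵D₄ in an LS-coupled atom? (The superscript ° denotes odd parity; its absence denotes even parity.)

the ΔJ = 0, ±1 rule

Initial level: S=2, L=3, J=2, parity odd. Final level: S=2, L=2, J=4, parity even.
Parity must change: odd → even — satisfied.
ΔS = 0: S: 2 → 2 — satisfied.
ΔL = 0, ±1 (not L=0↔0): L: 3 → 2, ΔL = -1 — satisfied.
ΔJ = 0, ±1 (not J=0↔0): J: 2 → 4, ΔJ = +2 — violated.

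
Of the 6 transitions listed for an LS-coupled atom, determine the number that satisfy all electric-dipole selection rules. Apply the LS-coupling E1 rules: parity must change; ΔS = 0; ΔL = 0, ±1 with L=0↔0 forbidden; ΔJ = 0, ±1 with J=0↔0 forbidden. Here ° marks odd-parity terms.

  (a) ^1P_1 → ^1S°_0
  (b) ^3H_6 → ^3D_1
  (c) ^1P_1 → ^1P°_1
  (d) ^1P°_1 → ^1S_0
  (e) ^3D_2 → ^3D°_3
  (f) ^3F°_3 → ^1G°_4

4

(a) allowed
(b) forbidden (parity, ΔL, ΔJ fail)
(c) allowed
(d) allowed
(e) allowed
(f) forbidden (parity, ΔS fail)
Total allowed: 4 of 6.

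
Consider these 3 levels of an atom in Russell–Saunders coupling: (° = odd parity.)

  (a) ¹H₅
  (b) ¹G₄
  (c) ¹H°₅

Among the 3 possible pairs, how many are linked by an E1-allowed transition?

(a)–(b): forbidden (parity).
(a)–(c): allowed.
(b)–(c): allowed.
Allowed pairs: 2 of 3.

2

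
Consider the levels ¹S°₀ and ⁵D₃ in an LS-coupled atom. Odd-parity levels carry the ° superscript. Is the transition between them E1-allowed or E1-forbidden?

forbidden

Parity must change: odd → even — satisfied.
ΔS = 0: S: 0 → 2 — violated.
ΔL = 0, ±1 (not L=0↔0): L: 0 → 2, ΔL = +2 — violated.
ΔJ = 0, ±1 (not J=0↔0): J: 0 → 3, ΔJ = +3 — violated.
Rule(s) violated: ΔS, ΔL, ΔJ.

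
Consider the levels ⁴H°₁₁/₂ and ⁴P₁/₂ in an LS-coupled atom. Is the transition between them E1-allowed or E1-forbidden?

forbidden

Reading off the term symbols: S 3/2→3/2, L 5→1, J 11/2→1/2, parity odd→even.
ΔL = 0, ±1 (not L=0↔0): L: 5 → 1, ΔL = -4 — violated.
ΔJ = 0, ±1 (not J=0↔0): J: 11/2 → 1/2, ΔJ = -5 — violated.
ΔS = 0: S: 3/2 → 3/2 — satisfied.
Parity must change: odd → even — satisfied.
Rule(s) violated: ΔL, ΔJ.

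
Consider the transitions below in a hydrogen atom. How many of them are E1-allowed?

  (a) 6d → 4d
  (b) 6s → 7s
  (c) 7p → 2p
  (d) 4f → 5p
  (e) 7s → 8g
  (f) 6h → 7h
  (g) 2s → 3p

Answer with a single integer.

(a) forbidden — Δl = +0 (E1 requires Δl = ±1)
(b) forbidden — Δl = +0 (E1 requires Δl = ±1)
(c) forbidden — Δl = +0 (E1 requires Δl = ±1)
(d) forbidden — Δl = -2 (E1 requires Δl = ±1)
(e) forbidden — Δl = +4 (E1 requires Δl = ±1)
(f) forbidden — Δl = +0 (E1 requires Δl = ±1)
(g) allowed
Total allowed: 1 of 7.

1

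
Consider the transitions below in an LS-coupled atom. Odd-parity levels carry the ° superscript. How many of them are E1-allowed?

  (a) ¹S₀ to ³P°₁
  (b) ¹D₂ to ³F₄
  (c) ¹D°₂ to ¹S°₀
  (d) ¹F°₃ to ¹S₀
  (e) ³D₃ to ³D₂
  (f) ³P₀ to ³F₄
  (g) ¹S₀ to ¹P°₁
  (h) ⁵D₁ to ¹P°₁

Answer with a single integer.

1

(a) forbidden (ΔS fails)
(b) forbidden (parity, ΔS, ΔJ fail)
(c) forbidden (parity, ΔL, ΔJ fail)
(d) forbidden (ΔL, ΔJ fail)
(e) forbidden (parity fails)
(f) forbidden (parity, ΔL, ΔJ fail)
(g) allowed
(h) forbidden (ΔS fails)
Total allowed: 1 of 8.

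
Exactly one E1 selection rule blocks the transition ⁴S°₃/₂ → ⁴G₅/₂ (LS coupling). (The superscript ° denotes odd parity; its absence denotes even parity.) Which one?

the ΔL = 0, ±1 rule

Parity must change: odd → even — satisfied.
ΔS = 0: S: 3/2 → 3/2 — satisfied.
ΔL = 0, ±1 (not L=0↔0): L: 0 → 4, ΔL = +4 — violated.
ΔJ = 0, ±1 (not J=0↔0): J: 3/2 → 5/2, ΔJ = +1 — satisfied.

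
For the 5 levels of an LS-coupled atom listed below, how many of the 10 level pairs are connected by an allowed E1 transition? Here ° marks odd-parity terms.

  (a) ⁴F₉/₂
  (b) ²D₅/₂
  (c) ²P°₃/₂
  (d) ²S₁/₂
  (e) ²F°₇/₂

(a)–(b): forbidden (parity, ΔS, ΔJ).
(a)–(c): forbidden (ΔS, ΔL, ΔJ).
(a)–(d): forbidden (parity, ΔS, ΔL, ΔJ).
(a)–(e): forbidden (ΔS).
(b)–(c): allowed.
(b)–(d): forbidden (parity, ΔL, ΔJ).
(b)–(e): allowed.
(c)–(d): allowed.
(c)–(e): forbidden (parity, ΔL, ΔJ).
(d)–(e): forbidden (ΔL, ΔJ).
Allowed pairs: 3 of 10.

3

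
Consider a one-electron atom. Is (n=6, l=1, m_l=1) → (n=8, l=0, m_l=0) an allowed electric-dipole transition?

l: 1 → 0 (Δl = -1). Δl = ±1 ok.
m_l: 1 → 0 (Δm_l = -1). |Δm_l| ≤ 1 ok.
All E1 selection rules are satisfied.

allowed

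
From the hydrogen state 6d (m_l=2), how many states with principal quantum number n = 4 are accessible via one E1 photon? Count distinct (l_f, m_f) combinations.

E1 requires Δl = ±1, so l_f ∈ {1, 3}; with 0 ≤ l_f ≤ n_f−1 = 3, the allowed l_f values are {1, 3}.
For l_f = 1: m_f ∈ {m_i−1, m_i, m_i+1} ∩ [−1, 1] = {1} → 1 state.
For l_f = 3: m_f ∈ {m_i−1, m_i, m_i+1} ∩ [−3, 3] = {1, 2, 3} → 3 states.
Total: 4.

4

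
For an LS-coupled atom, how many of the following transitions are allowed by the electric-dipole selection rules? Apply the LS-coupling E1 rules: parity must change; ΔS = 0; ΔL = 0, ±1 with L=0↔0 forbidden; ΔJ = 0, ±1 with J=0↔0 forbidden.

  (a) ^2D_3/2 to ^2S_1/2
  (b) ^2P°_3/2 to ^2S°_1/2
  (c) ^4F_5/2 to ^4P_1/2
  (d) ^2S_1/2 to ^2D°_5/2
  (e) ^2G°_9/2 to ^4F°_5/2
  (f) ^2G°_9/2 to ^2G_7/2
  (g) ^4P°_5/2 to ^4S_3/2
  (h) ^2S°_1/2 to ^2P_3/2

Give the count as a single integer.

(a) forbidden (parity, ΔL fail)
(b) forbidden (parity fails)
(c) forbidden (parity, ΔL, ΔJ fail)
(d) forbidden (ΔL, ΔJ fail)
(e) forbidden (parity, ΔS, ΔJ fail)
(f) allowed
(g) allowed
(h) allowed
Total allowed: 3 of 8.

3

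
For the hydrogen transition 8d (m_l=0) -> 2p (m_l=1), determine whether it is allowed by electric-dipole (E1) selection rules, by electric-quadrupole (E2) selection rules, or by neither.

Δl = 1 − 2 = -1; l_i + l_f = 3.
Δm_l = +1.
E1 (Δl = ±1, |Δm_l| ≤ 1): satisfied.
E2 (Δl = 0,±2, l_i+l_f ≥ 2, |Δm_l| ≤ 2): not satisfied.

E1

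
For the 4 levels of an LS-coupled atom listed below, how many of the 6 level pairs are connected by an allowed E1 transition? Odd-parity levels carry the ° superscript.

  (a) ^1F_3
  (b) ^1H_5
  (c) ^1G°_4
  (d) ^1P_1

(a)–(b): forbidden (parity, ΔL, ΔJ).
(a)–(c): allowed.
(a)–(d): forbidden (parity, ΔL, ΔJ).
(b)–(c): allowed.
(b)–(d): forbidden (parity, ΔL, ΔJ).
(c)–(d): forbidden (ΔL, ΔJ).
Allowed pairs: 2 of 6.

2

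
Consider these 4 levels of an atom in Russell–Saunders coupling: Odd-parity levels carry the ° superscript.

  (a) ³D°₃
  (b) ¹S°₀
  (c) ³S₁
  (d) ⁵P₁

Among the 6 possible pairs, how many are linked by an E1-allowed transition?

(a)–(b): forbidden (parity, ΔS, ΔL, ΔJ).
(a)–(c): forbidden (ΔL, ΔJ).
(a)–(d): forbidden (ΔS, ΔJ).
(b)–(c): forbidden (ΔS, ΔL).
(b)–(d): forbidden (ΔS).
(c)–(d): forbidden (parity, ΔS).
Allowed pairs: 0 of 6.

0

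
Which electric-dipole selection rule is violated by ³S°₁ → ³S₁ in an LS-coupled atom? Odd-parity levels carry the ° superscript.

the L=0 ↔ L=0 exclusion

Reading off the term symbols: S 1→1, L 0→0, J 1→1, parity odd→even.
Parity must change: odd → even — ✓.
ΔS = 0: S: 1 → 1 — ✓.
ΔL = 0, ±1 (not L=0↔0): L: 0 → 0, ΔL = +0 — ✗.
ΔJ = 0, ±1 (not J=0↔0): J: 1 → 1, ΔJ = +0 — ✓.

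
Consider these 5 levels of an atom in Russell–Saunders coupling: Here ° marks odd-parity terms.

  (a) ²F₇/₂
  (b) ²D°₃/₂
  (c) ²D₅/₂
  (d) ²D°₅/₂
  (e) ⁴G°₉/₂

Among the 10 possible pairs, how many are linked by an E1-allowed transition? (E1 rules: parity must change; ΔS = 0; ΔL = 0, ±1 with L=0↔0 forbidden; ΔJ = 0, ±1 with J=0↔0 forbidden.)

(a)–(b): forbidden (ΔJ).
(a)–(c): forbidden (parity).
(a)–(d): allowed.
(a)–(e): forbidden (ΔS).
(b)–(c): allowed.
(b)–(d): forbidden (parity).
(b)–(e): forbidden (parity, ΔS, ΔL, ΔJ).
(c)–(d): allowed.
(c)–(e): forbidden (ΔS, ΔL, ΔJ).
(d)–(e): forbidden (parity, ΔS, ΔL, ΔJ).
Allowed pairs: 3 of 10.

3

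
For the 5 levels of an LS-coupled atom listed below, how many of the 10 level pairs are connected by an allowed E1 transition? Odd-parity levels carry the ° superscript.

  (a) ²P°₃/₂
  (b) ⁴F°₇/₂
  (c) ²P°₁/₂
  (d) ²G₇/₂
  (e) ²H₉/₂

(a)–(b): forbidden (parity, ΔS, ΔL, ΔJ).
(a)–(c): forbidden (parity).
(a)–(d): forbidden (ΔL, ΔJ).
(a)–(e): forbidden (ΔL, ΔJ).
(b)–(c): forbidden (parity, ΔS, ΔL, ΔJ).
(b)–(d): forbidden (ΔS).
(b)–(e): forbidden (ΔS, ΔL).
(c)–(d): forbidden (ΔL, ΔJ).
(c)–(e): forbidden (ΔL, ΔJ).
(d)–(e): forbidden (parity).
Allowed pairs: 0 of 10.

0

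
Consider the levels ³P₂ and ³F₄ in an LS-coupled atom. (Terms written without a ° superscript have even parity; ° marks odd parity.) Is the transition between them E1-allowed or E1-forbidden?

forbidden

Parity must change: even → even — violated.
ΔS = 0: S: 1 → 1 — satisfied.
ΔL = 0, ±1 (not L=0↔0): L: 1 → 3, ΔL = +2 — violated.
ΔJ = 0, ±1 (not J=0↔0): J: 2 → 4, ΔJ = +2 — violated.
Rule(s) violated: parity, ΔL, ΔJ.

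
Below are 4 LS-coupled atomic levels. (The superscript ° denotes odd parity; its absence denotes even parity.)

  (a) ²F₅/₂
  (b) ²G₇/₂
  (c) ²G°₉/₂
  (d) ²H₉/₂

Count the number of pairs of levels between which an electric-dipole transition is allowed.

2

(a)–(b): forbidden (parity).
(a)–(c): forbidden (ΔJ).
(a)–(d): forbidden (parity, ΔL, ΔJ).
(b)–(c): allowed.
(b)–(d): forbidden (parity).
(c)–(d): allowed.
Allowed pairs: 2 of 6.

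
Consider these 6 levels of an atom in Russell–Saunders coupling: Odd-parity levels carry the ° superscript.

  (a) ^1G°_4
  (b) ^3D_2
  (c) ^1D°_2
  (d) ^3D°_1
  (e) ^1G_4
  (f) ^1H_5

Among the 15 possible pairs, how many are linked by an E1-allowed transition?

3

(a)–(b): forbidden (ΔS, ΔL, ΔJ).
(a)–(c): forbidden (parity, ΔL, ΔJ).
(a)–(d): forbidden (parity, ΔS, ΔL, ΔJ).
(a)–(e): allowed.
(a)–(f): allowed.
(b)–(c): forbidden (ΔS).
(b)–(d): allowed.
(b)–(e): forbidden (parity, ΔS, ΔL, ΔJ).
(b)–(f): forbidden (parity, ΔS, ΔL, ΔJ).
(c)–(d): forbidden (parity, ΔS).
(c)–(e): forbidden (ΔL, ΔJ).
(c)–(f): forbidden (ΔL, ΔJ).
(d)–(e): forbidden (ΔS, ΔL, ΔJ).
(d)–(f): forbidden (ΔS, ΔL, ΔJ).
(e)–(f): forbidden (parity).
Allowed pairs: 3 of 15.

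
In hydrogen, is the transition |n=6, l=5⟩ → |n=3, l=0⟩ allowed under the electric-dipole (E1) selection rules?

forbidden

Δl = 0 − 5 = -5; the E1 rule Δl = ±1 is fails.
The transition is electric-dipole forbidden.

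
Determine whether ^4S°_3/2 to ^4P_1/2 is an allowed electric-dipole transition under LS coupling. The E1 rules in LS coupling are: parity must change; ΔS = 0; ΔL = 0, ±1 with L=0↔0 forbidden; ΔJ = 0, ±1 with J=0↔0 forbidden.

allowed

Parity must change: odd → even — satisfied.
ΔL = 0, ±1 (not L=0↔0): L: 0 → 1, ΔL = +1 — satisfied.
ΔJ = 0, ±1 (not J=0↔0): J: 3/2 → 1/2, ΔJ = -1 — satisfied.
ΔS = 0: S: 3/2 → 3/2 — satisfied.
All four E1 rules are satisfied.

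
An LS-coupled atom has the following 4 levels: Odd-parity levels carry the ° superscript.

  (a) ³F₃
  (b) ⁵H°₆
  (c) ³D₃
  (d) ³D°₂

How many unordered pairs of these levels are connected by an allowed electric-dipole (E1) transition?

2

(a)–(b): forbidden (ΔS, ΔL, ΔJ).
(a)–(c): forbidden (parity).
(a)–(d): allowed.
(b)–(c): forbidden (ΔS, ΔL, ΔJ).
(b)–(d): forbidden (parity, ΔS, ΔL, ΔJ).
(c)–(d): allowed.
Allowed pairs: 2 of 6.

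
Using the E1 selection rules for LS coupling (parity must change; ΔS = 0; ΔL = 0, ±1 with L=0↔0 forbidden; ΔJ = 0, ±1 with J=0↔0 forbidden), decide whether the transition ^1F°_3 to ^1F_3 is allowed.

allowed

Parity must change: odd → even — passes.
ΔJ = 0, ±1 (not J=0↔0): J: 3 → 3, ΔJ = +0 — passes.
ΔL = 0, ±1 (not L=0↔0): L: 3 → 3, ΔL = +0 — passes.
ΔS = 0: S: 0 → 0 — passes.
All four E1 rules are satisfied.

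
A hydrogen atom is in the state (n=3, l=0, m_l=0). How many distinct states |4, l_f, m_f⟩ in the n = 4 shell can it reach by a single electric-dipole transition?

E1 requires Δl = ±1, so l_f ∈ {-1, 1}; with 0 ≤ l_f ≤ n_f−1 = 3, the allowed l_f values are {1}.
For l_f = 1: m_f ∈ {m_i−1, m_i, m_i+1} ∩ [−1, 1] = {-1, 0, 1} → 3 states.
Total: 3.

3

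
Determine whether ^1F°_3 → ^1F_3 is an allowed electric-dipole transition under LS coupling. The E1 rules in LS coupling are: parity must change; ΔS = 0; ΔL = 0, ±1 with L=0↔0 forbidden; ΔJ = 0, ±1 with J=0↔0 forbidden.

Initial level: S=0, L=3, J=3, parity odd. Final level: S=0, L=3, J=3, parity even.
ΔS = 0: S: 0 → 0 — ok.
Parity must change: odd → even — ok.
ΔL = 0, ±1 (not L=0↔0): L: 3 → 3, ΔL = +0 — ok.
ΔJ = 0, ±1 (not J=0↔0): J: 3 → 3, ΔJ = +0 — ok.
All four E1 rules are satisfied.

allowed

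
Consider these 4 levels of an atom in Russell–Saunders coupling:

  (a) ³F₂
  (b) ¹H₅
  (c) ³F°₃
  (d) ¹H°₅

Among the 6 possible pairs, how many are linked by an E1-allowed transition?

(a)–(b): forbidden (parity, ΔS, ΔL, ΔJ).
(a)–(c): allowed.
(a)–(d): forbidden (ΔS, ΔL, ΔJ).
(b)–(c): forbidden (ΔS, ΔL, ΔJ).
(b)–(d): allowed.
(c)–(d): forbidden (parity, ΔS, ΔL, ΔJ).
Allowed pairs: 2 of 6.

2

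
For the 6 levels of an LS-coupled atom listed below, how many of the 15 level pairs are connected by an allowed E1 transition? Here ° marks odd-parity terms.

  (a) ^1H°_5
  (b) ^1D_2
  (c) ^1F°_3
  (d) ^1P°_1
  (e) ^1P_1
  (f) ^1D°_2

(a)–(b): forbidden (ΔL, ΔJ).
(a)–(c): forbidden (parity, ΔL, ΔJ).
(a)–(d): forbidden (parity, ΔL, ΔJ).
(a)–(e): forbidden (ΔL, ΔJ).
(a)–(f): forbidden (parity, ΔL, ΔJ).
(b)–(c): allowed.
(b)–(d): allowed.
(b)–(e): forbidden (parity).
(b)–(f): allowed.
(c)–(d): forbidden (parity, ΔL, ΔJ).
(c)–(e): forbidden (ΔL, ΔJ).
(c)–(f): forbidden (parity).
(d)–(e): allowed.
(d)–(f): forbidden (parity).
(e)–(f): allowed.
Allowed pairs: 5 of 15.

5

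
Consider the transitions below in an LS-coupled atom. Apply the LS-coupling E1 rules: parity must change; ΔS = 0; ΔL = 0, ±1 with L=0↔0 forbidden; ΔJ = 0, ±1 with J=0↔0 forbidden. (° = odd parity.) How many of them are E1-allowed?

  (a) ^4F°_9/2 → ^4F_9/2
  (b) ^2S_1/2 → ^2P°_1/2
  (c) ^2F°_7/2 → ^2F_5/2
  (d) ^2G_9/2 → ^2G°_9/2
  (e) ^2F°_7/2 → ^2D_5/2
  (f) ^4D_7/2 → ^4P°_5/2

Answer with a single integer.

(a) allowed
(b) allowed
(c) allowed
(d) allowed
(e) allowed
(f) allowed
Total allowed: 6 of 6.

6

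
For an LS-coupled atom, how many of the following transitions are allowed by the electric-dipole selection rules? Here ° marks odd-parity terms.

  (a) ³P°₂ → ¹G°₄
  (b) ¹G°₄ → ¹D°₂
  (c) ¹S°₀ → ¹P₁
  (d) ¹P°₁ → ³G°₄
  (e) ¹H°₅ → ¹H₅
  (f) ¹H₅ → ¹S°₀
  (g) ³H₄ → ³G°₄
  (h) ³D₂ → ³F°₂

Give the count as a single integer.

4

(a) forbidden (parity, ΔS, ΔL, ΔJ fail)
(b) forbidden (parity, ΔL, ΔJ fail)
(c) allowed
(d) forbidden (parity, ΔS, ΔL, ΔJ fail)
(e) allowed
(f) forbidden (ΔL, ΔJ fail)
(g) allowed
(h) allowed
Total allowed: 4 of 8.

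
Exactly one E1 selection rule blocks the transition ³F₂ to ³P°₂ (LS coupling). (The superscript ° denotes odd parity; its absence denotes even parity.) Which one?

the ΔL = 0, ±1 rule

Initial level: S=1, L=3, J=2, parity even. Final level: S=1, L=1, J=2, parity odd.
ΔS = 0: S: 1 → 1 — satisfied.
ΔJ = 0, ±1 (not J=0↔0): J: 2 → 2, ΔJ = +0 — satisfied.
Parity must change: even → odd — satisfied.
ΔL = 0, ±1 (not L=0↔0): L: 3 → 1, ΔL = -2 — violated.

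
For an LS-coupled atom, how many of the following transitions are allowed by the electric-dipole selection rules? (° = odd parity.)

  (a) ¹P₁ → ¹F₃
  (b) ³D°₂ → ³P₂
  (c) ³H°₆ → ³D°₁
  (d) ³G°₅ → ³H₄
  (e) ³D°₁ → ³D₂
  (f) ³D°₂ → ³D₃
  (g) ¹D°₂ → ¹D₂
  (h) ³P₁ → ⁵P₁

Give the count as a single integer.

5

(a) forbidden (parity, ΔL, ΔJ fail)
(b) allowed
(c) forbidden (parity, ΔL, ΔJ fail)
(d) allowed
(e) allowed
(f) allowed
(g) allowed
(h) forbidden (parity, ΔS fail)
Total allowed: 5 of 8.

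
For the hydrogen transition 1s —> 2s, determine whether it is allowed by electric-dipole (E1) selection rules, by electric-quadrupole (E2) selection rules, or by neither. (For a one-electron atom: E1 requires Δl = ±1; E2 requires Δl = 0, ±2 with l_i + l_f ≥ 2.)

neither

Δl = 0 − 0 = +0; l_i + l_f = 0.
E1 (Δl = ±1): not satisfied.
E2 (Δl = 0,±2, l_i+l_f ≥ 2): not satisfied.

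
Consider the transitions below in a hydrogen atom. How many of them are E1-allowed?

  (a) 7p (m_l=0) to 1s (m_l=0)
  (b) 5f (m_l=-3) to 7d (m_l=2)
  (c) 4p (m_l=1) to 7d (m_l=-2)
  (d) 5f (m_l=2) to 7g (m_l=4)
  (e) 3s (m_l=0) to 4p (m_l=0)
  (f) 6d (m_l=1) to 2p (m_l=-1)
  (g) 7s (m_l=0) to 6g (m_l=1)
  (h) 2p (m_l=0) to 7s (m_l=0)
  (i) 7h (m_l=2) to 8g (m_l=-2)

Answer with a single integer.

(a) allowed
(b) forbidden — Δm_l = +5 (E1 requires Δm_l = 0, ±1)
(c) forbidden — Δm_l = -3 (E1 requires Δm_l = 0, ±1)
(d) forbidden — Δm_l = +2 (E1 requires Δm_l = 0, ±1)
(e) allowed
(f) forbidden — Δm_l = -2 (E1 requires Δm_l = 0, ±1)
(g) forbidden — Δl = +4 (E1 requires Δl = ±1)
(h) allowed
(i) forbidden — Δm_l = -4 (E1 requires Δm_l = 0, ±1)
Total allowed: 3 of 9.

3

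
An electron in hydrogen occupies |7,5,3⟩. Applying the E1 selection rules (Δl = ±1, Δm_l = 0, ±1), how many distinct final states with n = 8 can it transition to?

6

E1 requires Δl = ±1, so l_f ∈ {4, 6}; with 0 ≤ l_f ≤ n_f−1 = 7, the allowed l_f values are {4, 6}.
For l_f = 4: m_f ∈ {m_i−1, m_i, m_i+1} ∩ [−4, 4] = {2, 3, 4} → 3 states.
For l_f = 6: m_f ∈ {m_i−1, m_i, m_i+1} ∩ [−6, 6] = {2, 3, 4} → 3 states.
Total: 6.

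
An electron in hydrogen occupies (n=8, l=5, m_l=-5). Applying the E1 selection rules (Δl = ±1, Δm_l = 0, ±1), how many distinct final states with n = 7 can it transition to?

4

E1 requires Δl = ±1, so l_f ∈ {4, 6}; with 0 ≤ l_f ≤ n_f−1 = 6, the allowed l_f values are {4, 6}.
For l_f = 4: m_f ∈ {m_i−1, m_i, m_i+1} ∩ [−4, 4] = {-4} → 1 state.
For l_f = 6: m_f ∈ {m_i−1, m_i, m_i+1} ∩ [−6, 6] = {-6, -5, -4} → 3 states.
Total: 4.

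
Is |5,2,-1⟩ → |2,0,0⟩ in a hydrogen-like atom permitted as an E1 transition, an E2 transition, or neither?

Δl = 0 − 2 = -2; l_i + l_f = 2.
Δm_l = +1.
E1 (Δl = ±1, |Δm_l| ≤ 1): not satisfied.
E2 (Δl = 0,±2, l_i+l_f ≥ 2, |Δm_l| ≤ 2): satisfied.

E2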